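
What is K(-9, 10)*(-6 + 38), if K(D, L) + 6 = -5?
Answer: -352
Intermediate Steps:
K(D, L) = -11 (K(D, L) = -6 - 5 = -11)
K(-9, 10)*(-6 + 38) = -11*(-6 + 38) = -11*32 = -352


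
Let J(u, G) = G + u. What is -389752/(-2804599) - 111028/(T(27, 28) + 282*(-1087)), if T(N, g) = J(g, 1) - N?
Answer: 107715119459/214924835167 ≈ 0.50118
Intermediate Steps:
T(N, g) = 1 + g - N (T(N, g) = (1 + g) - N = 1 + g - N)
-389752/(-2804599) - 111028/(T(27, 28) + 282*(-1087)) = -389752/(-2804599) - 111028/((1 + 28 - 1*27) + 282*(-1087)) = -389752*(-1/2804599) - 111028/((1 + 28 - 27) - 306534) = 389752/2804599 - 111028/(2 - 306534) = 389752/2804599 - 111028/(-306532) = 389752/2804599 - 111028*(-1/306532) = 389752/2804599 + 27757/76633 = 107715119459/214924835167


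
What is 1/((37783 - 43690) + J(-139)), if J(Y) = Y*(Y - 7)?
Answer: 1/14387 ≈ 6.9507e-5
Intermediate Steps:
J(Y) = Y*(-7 + Y)
1/((37783 - 43690) + J(-139)) = 1/((37783 - 43690) - 139*(-7 - 139)) = 1/(-5907 - 139*(-146)) = 1/(-5907 + 20294) = 1/14387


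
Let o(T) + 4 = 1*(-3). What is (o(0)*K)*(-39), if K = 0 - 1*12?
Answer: -3276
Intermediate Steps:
K = -12 (K = 0 - 12 = -12)
o(T) = -7 (o(T) = -4 + 1*(-3) = -4 - 3 = -7)
(o(0)*K)*(-39) = -7*(-12)*(-39) = 84*(-39) = -3276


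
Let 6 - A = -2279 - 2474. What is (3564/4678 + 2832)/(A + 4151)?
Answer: 220861/694683 ≈ 0.31793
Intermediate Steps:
A = 4759 (A = 6 - (-2279 - 2474) = 6 - 1*(-4753) = 6 + 4753 = 4759)
(3564/4678 + 2832)/(A + 4151) = (3564/4678 + 2832)/(4759 + 4151) = (3564*(1/4678) + 2832)/8910 = (1782/2339 + 2832)*(1/8910) = (6625830/2339)*(1/8910) = 220861/694683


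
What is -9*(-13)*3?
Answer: 351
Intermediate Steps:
-9*(-13)*3 = 117*3 = 351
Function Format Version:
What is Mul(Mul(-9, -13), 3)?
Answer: 351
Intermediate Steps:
Mul(Mul(-9, -13), 3) = Mul(117, 3) = 351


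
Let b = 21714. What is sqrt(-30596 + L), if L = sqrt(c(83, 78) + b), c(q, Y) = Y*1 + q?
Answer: sqrt(-30596 + 25*sqrt(35)) ≈ 174.49*I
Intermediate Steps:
c(q, Y) = Y + q
L = 25*sqrt(35) (L = sqrt((78 + 83) + 21714) = sqrt(161 + 21714) = sqrt(21875) = 25*sqrt(35) ≈ 147.90)
sqrt(-30596 + L) = sqrt(-30596 + 25*sqrt(35))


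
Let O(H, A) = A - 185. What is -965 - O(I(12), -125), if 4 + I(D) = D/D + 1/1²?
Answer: -655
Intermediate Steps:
I(D) = -2 (I(D) = -4 + (D/D + 1/1²) = -4 + (1 + 1/1) = -4 + (1 + 1*1) = -4 + (1 + 1) = -4 + 2 = -2)
O(H, A) = -185 + A
-965 - O(I(12), -125) = -965 - (-185 - 125) = -965 - 1*(-310) = -965 + 310 = -655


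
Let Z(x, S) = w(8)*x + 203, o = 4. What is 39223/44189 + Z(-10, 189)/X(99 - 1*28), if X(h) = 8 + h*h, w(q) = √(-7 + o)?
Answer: 207007294/223110261 - 10*I*√3/5049 ≈ 0.92782 - 0.0034305*I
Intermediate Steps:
w(q) = I*√3 (w(q) = √(-7 + 4) = √(-3) = I*√3)
X(h) = 8 + h²
Z(x, S) = 203 + I*x*√3 (Z(x, S) = (I*√3)*x + 203 = I*x*√3 + 203 = 203 + I*x*√3)
39223/44189 + Z(-10, 189)/X(99 - 1*28) = 39223/44189 + (203 + I*(-10)*√3)/(8 + (99 - 1*28)²) = 39223*(1/44189) + (203 - 10*I*√3)/(8 + (99 - 28)²) = 39223/44189 + (203 - 10*I*√3)/(8 + 71²) = 39223/44189 + (203 - 10*I*√3)/(8 + 5041) = 39223/44189 + (203 - 10*I*√3)/5049 = 39223/44189 + (203 - 10*I*√3)*(1/5049) = 39223/44189 + (203/5049 - 10*I*√3/5049) = 207007294/223110261 - 10*I*√3/5049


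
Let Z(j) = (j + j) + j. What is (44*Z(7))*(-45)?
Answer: -41580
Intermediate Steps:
Z(j) = 3*j (Z(j) = 2*j + j = 3*j)
(44*Z(7))*(-45) = (44*(3*7))*(-45) = (44*21)*(-45) = 924*(-45) = -41580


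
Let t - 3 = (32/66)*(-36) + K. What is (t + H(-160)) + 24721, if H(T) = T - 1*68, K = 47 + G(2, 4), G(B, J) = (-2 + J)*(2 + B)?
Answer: 269869/11 ≈ 24534.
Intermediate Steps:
K = 55 (K = 47 + (-4 - 2*2 + 2*4 + 2*4) = 47 + (-4 - 4 + 8 + 8) = 47 + 8 = 55)
H(T) = -68 + T (H(T) = T - 68 = -68 + T)
t = 446/11 (t = 3 + ((32/66)*(-36) + 55) = 3 + ((32*(1/66))*(-36) + 55) = 3 + ((16/33)*(-36) + 55) = 3 + (-192/11 + 55) = 3 + 413/11 = 446/11 ≈ 40.545)
(t + H(-160)) + 24721 = (446/11 + (-68 - 160)) + 24721 = (446/11 - 228) + 24721 = -2062/11 + 24721 = 269869/11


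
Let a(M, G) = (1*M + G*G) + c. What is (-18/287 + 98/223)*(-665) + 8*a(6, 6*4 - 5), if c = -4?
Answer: 24260632/9143 ≈ 2653.5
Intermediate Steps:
a(M, G) = -4 + M + G² (a(M, G) = (1*M + G*G) - 4 = (M + G²) - 4 = -4 + M + G²)
(-18/287 + 98/223)*(-665) + 8*a(6, 6*4 - 5) = (-18/287 + 98/223)*(-665) + 8*(-4 + 6 + (6*4 - 5)²) = (-18*1/287 + 98*(1/223))*(-665) + 8*(-4 + 6 + (24 - 5)²) = (-18/287 + 98/223)*(-665) + 8*(-4 + 6 + 19²) = (24112/64001)*(-665) + 8*(-4 + 6 + 361) = -2290640/9143 + 8*363 = -2290640/9143 + 2904 = 24260632/9143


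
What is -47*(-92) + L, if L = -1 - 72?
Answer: 4251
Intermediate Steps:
L = -73
-47*(-92) + L = -47*(-92) - 73 = 4324 - 73 = 4251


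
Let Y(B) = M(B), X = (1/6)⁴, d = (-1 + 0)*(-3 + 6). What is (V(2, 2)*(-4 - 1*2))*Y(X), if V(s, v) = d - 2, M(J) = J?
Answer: 5/216 ≈ 0.023148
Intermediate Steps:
d = -3 (d = -1*3 = -3)
X = 1/1296 (X = (⅙)⁴ = 1/1296 ≈ 0.00077160)
V(s, v) = -5 (V(s, v) = -3 - 2 = -5)
Y(B) = B
(V(2, 2)*(-4 - 1*2))*Y(X) = -5*(-4 - 1*2)*(1/1296) = -5*(-4 - 2)*(1/1296) = -5*(-6)*(1/1296) = 30*(1/1296) = 5/216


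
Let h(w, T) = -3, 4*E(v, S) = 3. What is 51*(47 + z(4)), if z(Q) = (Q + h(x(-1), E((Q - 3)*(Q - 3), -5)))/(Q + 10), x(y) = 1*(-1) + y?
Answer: 33609/14 ≈ 2400.6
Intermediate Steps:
x(y) = -1 + y
E(v, S) = 3/4 (E(v, S) = (1/4)*3 = 3/4)
z(Q) = (-3 + Q)/(10 + Q) (z(Q) = (Q - 3)/(Q + 10) = (-3 + Q)/(10 + Q))
51*(47 + z(4)) = 51*(47 + (-3 + 4)/(10 + 4)) = 51*(47 + 1/14) = 51*(659/14) = 33609/14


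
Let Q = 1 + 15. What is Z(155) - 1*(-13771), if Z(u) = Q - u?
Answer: 13632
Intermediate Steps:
Q = 16
Z(u) = 16 - u
Z(155) - 1*(-13771) = (16 - 1*155) - 1*(-13771) = (16 - 155) + 13771 = -139 + 13771 = 13632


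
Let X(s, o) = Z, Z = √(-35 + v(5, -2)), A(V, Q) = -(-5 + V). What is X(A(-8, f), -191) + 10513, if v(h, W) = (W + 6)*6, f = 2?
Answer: 10513 + I*√11 ≈ 10513.0 + 3.3166*I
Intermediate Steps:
A(V, Q) = 5 - V
v(h, W) = 36 + 6*W (v(h, W) = (6 + W)*6 = 36 + 6*W)
Z = I*√11 (Z = √(-35 + (36 + 6*(-2))) = √(-35 + (36 - 12)) = √(-35 + 24) = √(-11) = I*√11 ≈ 3.3166*I)
X(s, o) = I*√11
X(A(-8, f), -191) + 10513 = I*√11 + 10513 = 10513 + I*√11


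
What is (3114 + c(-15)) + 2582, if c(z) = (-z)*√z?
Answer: 5696 + 15*I*√15 ≈ 5696.0 + 58.095*I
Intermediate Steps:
c(z) = -z^(3/2)
(3114 + c(-15)) + 2582 = (3114 - (-15)^(3/2)) + 2582 = (3114 - (-15)*I*√15) + 2582 = (3114 + 15*I*√15) + 2582 = 5696 + 15*I*√15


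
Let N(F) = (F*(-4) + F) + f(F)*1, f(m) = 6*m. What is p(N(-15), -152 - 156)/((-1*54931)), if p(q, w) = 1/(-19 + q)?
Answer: 1/3515584 ≈ 2.8445e-7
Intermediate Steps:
N(F) = 3*F (N(F) = (F*(-4) + F) + (6*F)*1 = (-4*F + F) + 6*F = -3*F + 6*F = 3*F)
p(N(-15), -152 - 156)/((-1*54931)) = 1/((-19 + 3*(-15))*((-1*54931))) = 1/(-19 - 45*(-54931)) = -1/54931/(-64) = -1/64*(-1/54931) = 1/3515584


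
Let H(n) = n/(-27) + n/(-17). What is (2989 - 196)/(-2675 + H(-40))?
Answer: -1281987/1226065 ≈ -1.0456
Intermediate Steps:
H(n) = -44*n/459 (H(n) = n*(-1/27) + n*(-1/17) = -n/27 - n/17 = -44*n/459)
(2989 - 196)/(-2675 + H(-40)) = (2989 - 196)/(-2675 - 44/459*(-40)) = 2793/(-2675 + 1760/459) = 2793/(-1226065/459) = 2793*(-459/1226065) = -1281987/1226065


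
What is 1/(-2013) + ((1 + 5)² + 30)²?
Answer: 8768627/2013 ≈ 4356.0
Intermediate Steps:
1/(-2013) + ((1 + 5)² + 30)² = -1/2013 + (6² + 30)² = -1/2013 + (36 + 30)² = -1/2013 + 66² = -1/2013 + 4356 = 8768627/2013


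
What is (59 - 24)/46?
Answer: 35/46 ≈ 0.76087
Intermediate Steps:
(59 - 24)/46 = (1/46)*35 = 35/46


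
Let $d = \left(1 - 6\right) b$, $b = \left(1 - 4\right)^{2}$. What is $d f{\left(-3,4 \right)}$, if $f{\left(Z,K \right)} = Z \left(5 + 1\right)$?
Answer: $810$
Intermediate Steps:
$b = 9$ ($b = \left(-3\right)^{2} = 9$)
$f{\left(Z,K \right)} = 6 Z$ ($f{\left(Z,K \right)} = Z 6 = 6 Z$)
$d = -45$ ($d = \left(1 - 6\right) 9 = \left(-5\right) 9 = -45$)
$d f{\left(-3,4 \right)} = - 45 \cdot 6 \left(-3\right) = \left(-45\right) \left(-18\right) = 810$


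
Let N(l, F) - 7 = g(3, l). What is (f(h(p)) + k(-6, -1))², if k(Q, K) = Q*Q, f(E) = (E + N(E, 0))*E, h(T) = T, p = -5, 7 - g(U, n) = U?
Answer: 36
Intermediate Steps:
g(U, n) = 7 - U
N(l, F) = 11 (N(l, F) = 7 + (7 - 1*3) = 7 + (7 - 3) = 7 + 4 = 11)
f(E) = E*(11 + E) (f(E) = (E + 11)*E = (11 + E)*E = E*(11 + E))
k(Q, K) = Q²
(f(h(p)) + k(-6, -1))² = (-5*(11 - 5) + (-6)²)² = (-5*6 + 36)² = (-30 + 36)² = 6² = 36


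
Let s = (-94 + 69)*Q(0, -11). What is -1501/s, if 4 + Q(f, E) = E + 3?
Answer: -1501/300 ≈ -5.0033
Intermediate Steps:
Q(f, E) = -1 + E (Q(f, E) = -4 + (E + 3) = -4 + (3 + E) = -1 + E)
s = 300 (s = (-94 + 69)*(-1 - 11) = -25*(-12) = 300)
-1501/s = -1501/300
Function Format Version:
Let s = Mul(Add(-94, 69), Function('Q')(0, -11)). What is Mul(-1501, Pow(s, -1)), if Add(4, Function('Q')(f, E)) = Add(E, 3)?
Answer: Rational(-1501, 300) ≈ -5.0033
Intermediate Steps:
Function('Q')(f, E) = Add(-1, E) (Function('Q')(f, E) = Add(-4, Add(E, 3)) = Add(-4, Add(3, E)) = Add(-1, E))
s = 300 (s = Mul(Add(-94, 69), Add(-1, -11)) = Mul(-25, -12) = 300)
Mul(-1501, Pow(s, -1)) = Mul(-1501, Pow(300, -1)) = Mul(-1501, Rational(1, 300)) = Rational(-1501, 300)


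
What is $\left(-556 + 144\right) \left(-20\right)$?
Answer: $8240$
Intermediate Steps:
$\left(-556 + 144\right) \left(-20\right) = \left(-412\right) \left(-20\right) = 8240$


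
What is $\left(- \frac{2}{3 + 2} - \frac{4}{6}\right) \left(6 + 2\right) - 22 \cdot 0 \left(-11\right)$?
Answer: $- \frac{128}{15} \approx -8.5333$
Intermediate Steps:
$\left(- \frac{2}{3 + 2} - \frac{4}{6}\right) \left(6 + 2\right) - 22 \cdot 0 \left(-11\right) = \left(- \frac{2}{5} - \frac{2}{3}\right) 8 - 0 = \left(\left(-2\right) \frac{1}{5} - \frac{2}{3}\right) 8 + 0 = \left(- \frac{2}{5} - \frac{2}{3}\right) 8 + 0 = \left(- \frac{16}{15}\right) 8 + 0 = - \frac{128}{15} + 0 = - \frac{128}{15}$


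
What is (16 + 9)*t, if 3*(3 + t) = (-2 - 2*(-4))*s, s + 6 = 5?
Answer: -125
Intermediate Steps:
s = -1 (s = -6 + 5 = -1)
t = -5 (t = -3 + ((-2 - 2*(-4))*(-1))/3 = -3 + ((-2 + 8)*(-1))/3 = -3 + (6*(-1))/3 = -3 + (⅓)*(-6) = -3 - 2 = -5)
(16 + 9)*t = (16 + 9)*(-5) = 25*(-5) = -125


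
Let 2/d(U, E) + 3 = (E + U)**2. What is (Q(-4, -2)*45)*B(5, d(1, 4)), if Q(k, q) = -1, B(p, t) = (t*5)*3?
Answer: -675/11 ≈ -61.364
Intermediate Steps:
d(U, E) = 2/(-3 + (E + U)**2)
B(p, t) = 15*t (B(p, t) = (5*t)*3 = 15*t)
(Q(-4, -2)*45)*B(5, d(1, 4)) = (-1*45)*(15*(2/(-3 + (4 + 1)**2))) = -675*2/(-3 + 5**2) = -675*2/(-3 + 25) = -675*2/22 = -675*2*(1/22) = -675/11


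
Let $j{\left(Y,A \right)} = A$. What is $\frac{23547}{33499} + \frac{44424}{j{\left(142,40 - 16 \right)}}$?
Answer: $\frac{62030196}{33499} \approx 1851.7$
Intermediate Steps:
$\frac{23547}{33499} + \frac{44424}{j{\left(142,40 - 16 \right)}} = \frac{23547}{33499} + \frac{44424}{40 - 16} = 23547 \cdot \frac{1}{33499} + \frac{44424}{40 - 16} = \frac{23547}{33499} + \frac{44424}{24} = \frac{23547}{33499} + 44424 \cdot \frac{1}{24} = \frac{23547}{33499} + 1851 = \frac{62030196}{33499}$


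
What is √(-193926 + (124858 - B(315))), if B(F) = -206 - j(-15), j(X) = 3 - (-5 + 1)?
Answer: I*√68855 ≈ 262.4*I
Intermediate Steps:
j(X) = 7 (j(X) = 3 - 1*(-4) = 3 + 4 = 7)
B(F) = -213 (B(F) = -206 - 1*7 = -206 - 7 = -213)
√(-193926 + (124858 - B(315))) = √(-193926 + (124858 - 1*(-213))) = √(-193926 + (124858 + 213)) = √(-193926 + 125071) = √(-68855) = I*√68855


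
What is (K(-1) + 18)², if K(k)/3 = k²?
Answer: 441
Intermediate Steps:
K(k) = 3*k²
(K(-1) + 18)² = (3*(-1)² + 18)² = (3*1 + 18)² = (3 + 18)² = 21² = 441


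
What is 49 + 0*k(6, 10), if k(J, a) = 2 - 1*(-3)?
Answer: 49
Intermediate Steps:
k(J, a) = 5 (k(J, a) = 2 + 3 = 5)
49 + 0*k(6, 10) = 49 + 0*5 = 49 + 0 = 49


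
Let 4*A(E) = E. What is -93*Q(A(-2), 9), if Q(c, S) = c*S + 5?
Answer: -93/2 ≈ -46.500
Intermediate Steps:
A(E) = E/4
Q(c, S) = 5 + S*c (Q(c, S) = S*c + 5 = 5 + S*c)
-93*Q(A(-2), 9) = -93*(5 + 9*((1/4)*(-2))) = -93*(5 + 9*(-1/2)) = -93*(5 - 9/2) = -93*1/2 = -93/2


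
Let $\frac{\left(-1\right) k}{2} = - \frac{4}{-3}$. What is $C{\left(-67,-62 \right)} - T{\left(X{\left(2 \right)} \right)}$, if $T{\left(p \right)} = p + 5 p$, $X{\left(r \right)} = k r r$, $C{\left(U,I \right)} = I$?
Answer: $2$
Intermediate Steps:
$k = - \frac{8}{3}$ ($k = - 2 \left(- \frac{4}{-3}\right) = - 2 \left(\left(-4\right) \left(- \frac{1}{3}\right)\right) = \left(-2\right) \frac{4}{3} = - \frac{8}{3} \approx -2.6667$)
$X{\left(r \right)} = - \frac{8 r^{2}}{3}$ ($X{\left(r \right)} = - \frac{8 r}{3} r = - \frac{8 r^{2}}{3}$)
$T{\left(p \right)} = 6 p$
$C{\left(-67,-62 \right)} - T{\left(X{\left(2 \right)} \right)} = -62 - 6 \left(- \frac{8 \cdot 2^{2}}{3}\right) = -62 - 6 \left(\left(- \frac{8}{3}\right) 4\right) = -62 - 6 \left(- \frac{32}{3}\right) = -62 - -64 = -62 + 64 = 2$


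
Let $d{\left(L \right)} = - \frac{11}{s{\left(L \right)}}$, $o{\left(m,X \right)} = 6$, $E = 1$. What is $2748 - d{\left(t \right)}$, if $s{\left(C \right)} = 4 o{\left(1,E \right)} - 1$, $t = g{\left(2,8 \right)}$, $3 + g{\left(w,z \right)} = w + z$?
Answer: $\frac{63215}{23} \approx 2748.5$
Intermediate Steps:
$g{\left(w,z \right)} = -3 + w + z$ ($g{\left(w,z \right)} = -3 + \left(w + z\right) = -3 + w + z$)
$t = 7$ ($t = -3 + 2 + 8 = 7$)
$s{\left(C \right)} = 23$ ($s{\left(C \right)} = 4 \cdot 6 - 1 = 24 - 1 = 23$)
$d{\left(L \right)} = - \frac{11}{23}$
$2748 - d{\left(t \right)} = 2748 - - \frac{11}{23} = 2748 + \frac{11}{23} = \frac{63215}{23}$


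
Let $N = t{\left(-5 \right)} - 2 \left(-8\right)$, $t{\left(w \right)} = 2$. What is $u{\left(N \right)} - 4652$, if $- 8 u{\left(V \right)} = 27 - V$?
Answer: $- \frac{37225}{8} \approx -4653.1$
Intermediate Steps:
$N = 18$ ($N = 2 - 2 \left(-8\right) = 2 - -16 = 2 + 16 = 18$)
$u{\left(V \right)} = - \frac{27}{8} + \frac{V}{8}$ ($u{\left(V \right)} = - \frac{27 - V}{8} = - \frac{27}{8} + \frac{V}{8}$)
$u{\left(N \right)} - 4652 = \left(- \frac{27}{8} + \frac{1}{8} \cdot 18\right) - 4652 = \left(- \frac{27}{8} + \frac{9}{4}\right) - 4652 = - \frac{9}{8} - 4652 = - \frac{37225}{8}$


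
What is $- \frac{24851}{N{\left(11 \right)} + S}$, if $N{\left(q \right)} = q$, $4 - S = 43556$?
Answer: $\frac{24851}{43541} \approx 0.57075$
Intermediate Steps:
$S = -43552$ ($S = 4 - 43556 = -43552$)
$- \frac{24851}{N{\left(11 \right)} + S} = - \frac{24851}{11 - 43552} = - \frac{24851}{-43541} = \left(-24851\right) \left(- \frac{1}{43541}\right) = \frac{24851}{43541}$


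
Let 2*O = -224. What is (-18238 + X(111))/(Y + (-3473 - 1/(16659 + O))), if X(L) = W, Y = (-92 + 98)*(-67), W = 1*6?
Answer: 150842452/32059813 ≈ 4.7050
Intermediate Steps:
O = -112 (O = (½)*(-224) = -112)
W = 6
Y = -402 (Y = 6*(-67) = -402)
X(L) = 6
(-18238 + X(111))/(Y + (-3473 - 1/(16659 + O))) = (-18238 + 6)/(-402 + (-3473 - 1/(16659 - 112))) = -18232/(-402 + (-3473 - 1/16547)) = -18232/(-402 - 57467732/16547) = -18232/(-64119626/16547) = -18232*(-16547/64119626) = 150842452/32059813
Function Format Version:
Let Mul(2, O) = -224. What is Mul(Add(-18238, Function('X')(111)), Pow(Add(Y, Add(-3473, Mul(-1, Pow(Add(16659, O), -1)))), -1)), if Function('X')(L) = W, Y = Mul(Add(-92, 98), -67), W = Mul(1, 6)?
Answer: Rational(150842452, 32059813) ≈ 4.7050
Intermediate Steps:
O = -112 (O = Mul(Rational(1, 2), -224) = -112)
W = 6
Y = -402 (Y = Mul(6, -67) = -402)
Function('X')(L) = 6
Mul(Add(-18238, Function('X')(111)), Pow(Add(Y, Add(-3473, Mul(-1, Pow(Add(16659, O), -1)))), -1)) = Mul(Add(-18238, 6), Pow(Add(-402, Add(-3473, Mul(-1, Pow(Add(16659, -112), -1)))), -1)) = Mul(-18232, Pow(Add(-402, Add(-3473, Mul(-1, Pow(16547, -1)))), -1)) = Mul(-18232, Pow(Add(-402, Add(-3473, Mul(-1, Rational(1, 16547)))), -1)) = Mul(-18232, Pow(Add(-402, Add(-3473, Rational(-1, 16547))), -1)) = Mul(-18232, Pow(Add(-402, Rational(-57467732, 16547)), -1)) = Mul(-18232, Pow(Rational(-64119626, 16547), -1)) = Mul(-18232, Rational(-16547, 64119626)) = Rational(150842452, 32059813)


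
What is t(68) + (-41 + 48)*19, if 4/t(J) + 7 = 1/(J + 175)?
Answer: 56282/425 ≈ 132.43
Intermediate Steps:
t(J) = 4/(-7 + 1/(175 + J)) (t(J) = 4/(-7 + 1/(J + 175)) = 4/(-7 + 1/(175 + J)))
t(68) + (-41 + 48)*19 = 4*(-175 - 1*68)/(1224 + 7*68) + (-41 + 48)*19 = 4*(-175 - 68)/(1224 + 476) + 7*19 = 4*(-243)/1700 + 133 = 4*(1/1700)*(-243) + 133 = -243/425 + 133 = 56282/425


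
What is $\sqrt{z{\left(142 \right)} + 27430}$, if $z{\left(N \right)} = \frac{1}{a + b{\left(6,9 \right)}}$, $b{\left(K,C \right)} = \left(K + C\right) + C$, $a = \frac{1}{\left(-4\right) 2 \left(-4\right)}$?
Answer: $\frac{\sqrt{16221056838}}{769} \approx 165.62$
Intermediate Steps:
$a = \frac{1}{32}$ ($a = \frac{1}{\left(-8\right) \left(-4\right)} = \frac{1}{32} \approx 0.03125$)
$b{\left(K,C \right)} = K + 2 C$ ($b{\left(K,C \right)} = \left(C + K\right) + C = K + 2 C$)
$z{\left(N \right)} = \frac{32}{769}$ ($z{\left(N \right)} = \frac{1}{\frac{1}{32} + \left(6 + 2 \cdot 9\right)} = \frac{1}{\frac{1}{32} + \left(6 + 18\right)} = \frac{1}{\frac{1}{32} + 24} = \frac{1}{\frac{769}{32}} = \frac{32}{769}$)
$\sqrt{z{\left(142 \right)} + 27430} = \sqrt{\frac{32}{769} + 27430} = \sqrt{\frac{21093702}{769}} = \frac{\sqrt{16221056838}}{769}$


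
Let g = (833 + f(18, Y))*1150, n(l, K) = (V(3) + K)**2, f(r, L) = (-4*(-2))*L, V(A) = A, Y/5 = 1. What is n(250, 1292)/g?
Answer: 67081/40158 ≈ 1.6704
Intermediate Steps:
Y = 5 (Y = 5*1 = 5)
f(r, L) = 8*L
n(l, K) = (3 + K)**2
g = 1003950 (g = (833 + 8*5)*1150 = (833 + 40)*1150 = 873*1150 = 1003950)
n(250, 1292)/g = (3 + 1292)**2/1003950 = 1295**2*(1/1003950) = 1677025*(1/1003950) = 67081/40158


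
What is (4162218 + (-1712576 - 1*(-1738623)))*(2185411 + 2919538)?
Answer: 21380879223485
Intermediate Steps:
(4162218 + (-1712576 - 1*(-1738623)))*(2185411 + 2919538) = (4162218 + (-1712576 + 1738623))*5104949 = (4162218 + 26047)*5104949 = 4188265*5104949 = 21380879223485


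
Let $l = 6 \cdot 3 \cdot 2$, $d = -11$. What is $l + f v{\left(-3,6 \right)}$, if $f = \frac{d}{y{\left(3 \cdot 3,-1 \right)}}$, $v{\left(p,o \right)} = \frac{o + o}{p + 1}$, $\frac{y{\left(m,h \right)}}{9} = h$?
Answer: $\frac{86}{3} \approx 28.667$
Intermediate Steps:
$y{\left(m,h \right)} = 9 h$
$v{\left(p,o \right)} = \frac{2 o}{1 + p}$
$f = \frac{11}{9}$ ($f = - \frac{11}{9 \left(-1\right)} = - \frac{11}{-9} = \left(-11\right) \left(- \frac{1}{9}\right) = \frac{11}{9} \approx 1.2222$)
$l = 36$ ($l = 18 \cdot 2 = 36$)
$l + f v{\left(-3,6 \right)} = 36 + \frac{11 \cdot 2 \cdot 6 \frac{1}{1 - 3}}{9} = 36 + \frac{11 \cdot 2 \cdot 6 \frac{1}{-2}}{9} = 36 + \frac{11 \cdot 2 \cdot 6 \left(- \frac{1}{2}\right)}{9} = 36 + \frac{11}{9} \left(-6\right) = 36 - \frac{22}{3} = \frac{86}{3}$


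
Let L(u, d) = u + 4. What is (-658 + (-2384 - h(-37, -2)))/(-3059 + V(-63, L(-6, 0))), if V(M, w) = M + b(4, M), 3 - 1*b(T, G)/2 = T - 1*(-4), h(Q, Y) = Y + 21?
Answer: 3061/3132 ≈ 0.97733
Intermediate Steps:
h(Q, Y) = 21 + Y
b(T, G) = -2 - 2*T (b(T, G) = 6 - 2*(T - 1*(-4)) = 6 - 2*(T + 4) = 6 - 2*(4 + T) = 6 + (-8 - 2*T) = -2 - 2*T)
L(u, d) = 4 + u
V(M, w) = -10 + M (V(M, w) = M + (-2 - 2*4) = M + (-2 - 8) = M - 10 = -10 + M)
(-658 + (-2384 - h(-37, -2)))/(-3059 + V(-63, L(-6, 0))) = (-658 + (-2384 - (21 - 2)))/(-3059 + (-10 - 63)) = (-658 + (-2384 - 1*19))/(-3059 - 73) = (-658 + (-2384 - 19))/(-3132) = (-658 - 2403)*(-1/3132) = -3061*(-1/3132) = 3061/3132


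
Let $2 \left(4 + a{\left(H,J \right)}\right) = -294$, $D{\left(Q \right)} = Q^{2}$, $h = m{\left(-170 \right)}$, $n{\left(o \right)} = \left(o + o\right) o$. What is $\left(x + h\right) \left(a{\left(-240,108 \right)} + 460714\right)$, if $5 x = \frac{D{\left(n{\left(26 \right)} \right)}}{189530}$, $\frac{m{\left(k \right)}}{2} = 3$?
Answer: $\frac{1730290055826}{473825} \approx 3.6517 \cdot 10^{6}$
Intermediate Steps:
$n{\left(o \right)} = 2 o^{2}$ ($n{\left(o \right)} = 2 o o = 2 o^{2}$)
$m{\left(k \right)} = 6$ ($m{\left(k \right)} = 2 \cdot 3 = 6$)
$h = 6$
$a{\left(H,J \right)} = -151$ ($a{\left(H,J \right)} = -4 + \frac{1}{2} \left(-294\right) = -4 - 147 = -151$)
$x = \frac{913952}{473825}$ ($x = \frac{\left(2 \cdot 26^{2}\right)^{2} \cdot \frac{1}{189530}}{5} = \frac{\left(2 \cdot 676\right)^{2} \cdot \frac{1}{189530}}{5} = \frac{1352^{2} \cdot \frac{1}{189530}}{5} = \frac{1827904 \cdot \frac{1}{189530}}{5} = \frac{1}{5} \cdot \frac{913952}{94765} = \frac{913952}{473825} \approx 1.9289$)
$\left(x + h\right) \left(a{\left(-240,108 \right)} + 460714\right) = \left(\frac{913952}{473825} + 6\right) \left(-151 + 460714\right) = \frac{3756902}{473825} \cdot 460563 = \frac{1730290055826}{473825}$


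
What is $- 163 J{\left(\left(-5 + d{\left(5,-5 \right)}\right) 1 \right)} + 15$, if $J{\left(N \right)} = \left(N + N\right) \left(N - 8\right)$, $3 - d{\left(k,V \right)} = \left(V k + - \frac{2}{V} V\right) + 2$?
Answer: $-112455$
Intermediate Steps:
$d{\left(k,V \right)} = 3 - V k$ ($d{\left(k,V \right)} = 3 - \left(\left(V k + - \frac{2}{V} V\right) + 2\right) = 3 - \left(\left(V k - 2\right) + 2\right) = 3 - \left(\left(-2 + V k\right) + 2\right) = 3 - V k$)
$J{\left(N \right)} = 2 N \left(-8 + N\right)$
$- 163 J{\left(\left(-5 + d{\left(5,-5 \right)}\right) 1 \right)} + 15 = - 163 \cdot 2 \left(-5 - \left(-3 - 25\right)\right) 1 \left(-8 + \left(-5 - \left(-3 - 25\right)\right) 1\right) + 15 = - 163 \cdot 2 \left(-5 + \left(3 + 25\right)\right) 1 \left(-8 + \left(-5 + \left(3 + 25\right)\right) 1\right) + 15 = - 163 \cdot 2 \left(-5 + 28\right) 1 \left(-8 + \left(-5 + 28\right) 1\right) + 15 = - 163 \cdot 2 \cdot 23 \cdot 1 \left(-8 + 23 \cdot 1\right) + 15 = - 163 \cdot 2 \cdot 23 \left(-8 + 23\right) + 15 = - 163 \cdot 2 \cdot 23 \cdot 15 + 15 = \left(-163\right) 690 + 15 = -112470 + 15 = -112455$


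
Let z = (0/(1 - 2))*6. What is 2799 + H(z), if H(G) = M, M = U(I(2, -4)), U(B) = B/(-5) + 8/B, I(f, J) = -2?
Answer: 13977/5 ≈ 2795.4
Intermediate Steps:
U(B) = 8/B - B/5 (U(B) = B*(-⅕) + 8/B = -B/5 + 8/B = 8/B - B/5)
z = 0 (z = (0/(-1))*6 = -1*0*6 = 0*6 = 0)
M = -18/5 (M = 8/(-2) - ⅕*(-2) = 8*(-½) + ⅖ = -4 + ⅖ = -18/5 ≈ -3.6000)
H(G) = -18/5
2799 + H(z) = 2799 - 18/5 = 13977/5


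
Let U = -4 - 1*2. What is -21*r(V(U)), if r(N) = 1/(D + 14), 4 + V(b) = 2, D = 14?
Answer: -¾ ≈ -0.75000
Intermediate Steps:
U = -6 (U = -4 - 2 = -6)
V(b) = -2 (V(b) = -4 + 2 = -2)
r(N) = 1/28 (r(N) = 1/(14 + 14) = 1/28)
-21*r(V(U)) = -21*1/28 = -¾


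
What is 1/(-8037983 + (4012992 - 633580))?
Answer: -1/4658571 ≈ -2.1466e-7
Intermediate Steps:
1/(-8037983 + (4012992 - 633580)) = 1/(-8037983 + 3379412) = 1/(-4658571) = -1/4658571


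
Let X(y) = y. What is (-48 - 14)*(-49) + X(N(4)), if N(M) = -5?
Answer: 3033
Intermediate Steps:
(-48 - 14)*(-49) + X(N(4)) = (-48 - 14)*(-49) - 5 = -62*(-49) - 5 = 3038 - 5 = 3033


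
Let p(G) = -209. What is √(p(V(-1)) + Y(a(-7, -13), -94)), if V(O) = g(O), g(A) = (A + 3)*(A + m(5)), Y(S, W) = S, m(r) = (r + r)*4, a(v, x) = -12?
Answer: I*√221 ≈ 14.866*I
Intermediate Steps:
m(r) = 8*r (m(r) = (2*r)*4 = 8*r)
g(A) = (3 + A)*(40 + A) (g(A) = (A + 3)*(A + 8*5) = (3 + A)*(A + 40) = (3 + A)*(40 + A))
V(O) = 120 + O² + 43*O
√(p(V(-1)) + Y(a(-7, -13), -94)) = √(-209 - 12) = √(-221) = I*√221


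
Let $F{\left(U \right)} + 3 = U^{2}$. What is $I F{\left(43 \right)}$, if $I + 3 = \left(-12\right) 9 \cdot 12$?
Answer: $-2397954$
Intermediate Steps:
$I = -1299$ ($I = -3 + \left(-12\right) 9 \cdot 12 = -3 - 1296 = -1299$)
$F{\left(U \right)} = -3 + U^{2}$
$I F{\left(43 \right)} = - 1299 \left(-3 + 43^{2}\right) = - 1299 \left(-3 + 1849\right) = \left(-1299\right) 1846 = -2397954$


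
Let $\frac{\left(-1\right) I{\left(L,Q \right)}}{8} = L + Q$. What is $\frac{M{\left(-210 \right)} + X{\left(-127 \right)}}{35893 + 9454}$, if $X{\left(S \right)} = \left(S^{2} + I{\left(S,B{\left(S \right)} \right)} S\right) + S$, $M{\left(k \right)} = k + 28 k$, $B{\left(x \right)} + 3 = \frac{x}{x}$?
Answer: $- \frac{121152}{45347} \approx -2.6717$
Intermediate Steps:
$B{\left(x \right)} = -2$ ($B{\left(x \right)} = -3 + \frac{x}{x} = -3 + 1 = -2$)
$I{\left(L,Q \right)} = - 8 L - 8 Q$ ($I{\left(L,Q \right)} = - 8 \left(L + Q\right) = - 8 L - 8 Q$)
$M{\left(k \right)} = 29 k$
$X{\left(S \right)} = S + S^{2} + S \left(16 - 8 S\right)$ ($X{\left(S \right)} = \left(S^{2} + \left(- 8 S - -16\right) S\right) + S = \left(S^{2} + \left(- 8 S + 16\right) S\right) + S = \left(S^{2} + \left(16 - 8 S\right) S\right) + S = \left(S^{2} + S \left(16 - 8 S\right)\right) + S = S + S^{2} + S \left(16 - 8 S\right)$)
$\frac{M{\left(-210 \right)} + X{\left(-127 \right)}}{35893 + 9454} = \frac{29 \left(-210\right) - 127 \left(17 - -889\right)}{35893 + 9454} = \frac{-6090 - 127 \left(17 + 889\right)}{45347} = \left(-6090 - 115062\right) \frac{1}{45347} = \left(-121152\right) \frac{1}{45347} = - \frac{121152}{45347}$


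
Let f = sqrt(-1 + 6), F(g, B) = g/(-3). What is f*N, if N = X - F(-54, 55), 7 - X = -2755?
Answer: 2744*sqrt(5) ≈ 6135.8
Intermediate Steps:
X = 2762 (X = 7 - 1*(-2755) = 7 + 2755 = 2762)
F(g, B) = -g/3 (F(g, B) = g*(-1/3) = -g/3)
f = sqrt(5) ≈ 2.2361
N = 2744 (N = 2762 - (-1)*(-54)/3 = 2762 - 1*18 = 2762 - 18 = 2744)
f*N = sqrt(5)*2744 = 2744*sqrt(5)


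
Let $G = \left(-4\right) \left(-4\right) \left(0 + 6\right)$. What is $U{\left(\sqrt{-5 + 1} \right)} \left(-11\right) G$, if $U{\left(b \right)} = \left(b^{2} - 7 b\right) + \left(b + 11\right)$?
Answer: $-7392 + 12672 i \approx -7392.0 + 12672.0 i$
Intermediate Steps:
$U{\left(b \right)} = 11 + b^{2} - 6 b$ ($U{\left(b \right)} = \left(b^{2} - 7 b\right) + \left(11 + b\right) = 11 + b^{2} - 6 b$)
$G = 96$ ($G = 16 \cdot 6 = 96$)
$U{\left(\sqrt{-5 + 1} \right)} \left(-11\right) G = \left(11 + \left(\sqrt{-5 + 1}\right)^{2} - 6 \sqrt{-5 + 1}\right) \left(-11\right) 96 = \left(11 + \left(\sqrt{-4}\right)^{2} - 6 \sqrt{-4}\right) \left(-11\right) 96 = \left(11 + \left(2 i\right)^{2} - 6 \cdot 2 i\right) \left(-11\right) 96 = \left(11 - 4 - 12 i\right) \left(-11\right) 96 = \left(7 - 12 i\right) \left(-11\right) 96 = \left(-77 + 132 i\right) 96 = -7392 + 12672 i$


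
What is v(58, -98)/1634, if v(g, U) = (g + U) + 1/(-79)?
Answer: -3161/129086 ≈ -0.024488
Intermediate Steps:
v(g, U) = -1/79 + U + g (v(g, U) = (U + g) - 1/79 = -1/79 + U + g)
v(58, -98)/1634 = (-1/79 - 98 + 58)/1634 = -3161/79*1/1634 = -3161/129086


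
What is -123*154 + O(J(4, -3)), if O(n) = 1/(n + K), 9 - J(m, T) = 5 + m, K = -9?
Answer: -170479/9 ≈ -18942.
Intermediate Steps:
J(m, T) = 4 - m (J(m, T) = 9 - (5 + m) = 9 + (-5 - m) = 4 - m)
O(n) = 1/(-9 + n) (O(n) = 1/(n - 9) = 1/(-9 + n))
-123*154 + O(J(4, -3)) = -123*154 + 1/(-9 + (4 - 1*4)) = -18942 + 1/(-9 + (4 - 4)) = -18942 + 1/(-9 + 0) = -18942 + 1/(-9) = -18942 - ⅑ = -170479/9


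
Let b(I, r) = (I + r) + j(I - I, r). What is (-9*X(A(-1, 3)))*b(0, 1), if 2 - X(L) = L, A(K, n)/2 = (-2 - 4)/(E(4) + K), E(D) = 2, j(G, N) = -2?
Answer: 126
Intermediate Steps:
b(I, r) = -2 + I + r (b(I, r) = (I + r) - 2 = -2 + I + r)
A(K, n) = -12/(2 + K) (A(K, n) = 2*((-2 - 4)/(2 + K)) = 2*(-6/(2 + K)) = -12/(2 + K))
X(L) = 2 - L
(-9*X(A(-1, 3)))*b(0, 1) = (-9*(2 - (-12)/(2 - 1)))*(-2 + 0 + 1) = -9*(2 - (-12)/1)*(-1) = -9*(2 - (-12))*(-1) = -9*(2 - 1*(-12))*(-1) = -9*(2 + 12)*(-1) = -9*14*(-1) = -126*(-1) = 126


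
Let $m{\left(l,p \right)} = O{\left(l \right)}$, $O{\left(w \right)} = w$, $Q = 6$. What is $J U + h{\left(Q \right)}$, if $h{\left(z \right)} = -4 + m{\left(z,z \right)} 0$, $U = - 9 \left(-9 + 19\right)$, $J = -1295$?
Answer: $116546$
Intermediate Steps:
$m{\left(l,p \right)} = l$
$U = -90$ ($U = \left(-9\right) 10 = -90$)
$h{\left(z \right)} = -4$ ($h{\left(z \right)} = -4 + z 0 = -4 + 0 = -4$)
$J U + h{\left(Q \right)} = \left(-1295\right) \left(-90\right) - 4 = 116550 - 4 = 116546$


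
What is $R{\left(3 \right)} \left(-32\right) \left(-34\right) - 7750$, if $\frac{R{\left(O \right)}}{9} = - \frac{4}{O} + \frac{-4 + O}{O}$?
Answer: $-24070$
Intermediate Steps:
$R{\left(O \right)} = - \frac{36}{O} + \frac{9 \left(-4 + O\right)}{O}$ ($R{\left(O \right)} = 9 \left(- \frac{4}{O} + \frac{-4 + O}{O}\right) = - \frac{36}{O} + \frac{9 \left(-4 + O\right)}{O}$)
$R{\left(3 \right)} \left(-32\right) \left(-34\right) - 7750 = \left(9 - \frac{72}{3}\right) \left(-32\right) \left(-34\right) - 7750 = \left(9 - 24\right) \left(-32\right) \left(-34\right) - 7750 = \left(-15\right) \left(-32\right) \left(-34\right) - 7750 = 480 \left(-34\right) - 7750 = -16320 - 7750 = -24070$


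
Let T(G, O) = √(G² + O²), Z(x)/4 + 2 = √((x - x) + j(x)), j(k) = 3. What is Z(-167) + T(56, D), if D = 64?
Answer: -8 + 4*√3 + 8*√113 ≈ 83.969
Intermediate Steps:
Z(x) = -8 + 4*√3 (Z(x) = -8 + 4*√((x - x) + 3) = -8 + 4*√(0 + 3) = -8 + 4*√3)
Z(-167) + T(56, D) = (-8 + 4*√3) + √(56² + 64²) = (-8 + 4*√3) + √(3136 + 4096) = (-8 + 4*√3) + √7232 = (-8 + 4*√3) + 8*√113 = -8 + 4*√3 + 8*√113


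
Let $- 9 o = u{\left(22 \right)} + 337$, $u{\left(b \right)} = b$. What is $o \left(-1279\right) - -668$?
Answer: $\frac{465173}{9} \approx 51686.0$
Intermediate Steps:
$o = - \frac{359}{9}$ ($o = - \frac{22 + 337}{9} = \left(- \frac{1}{9}\right) 359 = - \frac{359}{9} \approx -39.889$)
$o \left(-1279\right) - -668 = \left(- \frac{359}{9}\right) \left(-1279\right) - -668 = \frac{459161}{9} + \left(-23 + 691\right) = \frac{459161}{9} + 668 = \frac{465173}{9}$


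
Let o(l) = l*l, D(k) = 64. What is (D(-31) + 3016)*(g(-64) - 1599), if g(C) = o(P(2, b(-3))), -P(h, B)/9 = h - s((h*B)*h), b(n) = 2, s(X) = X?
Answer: 4056360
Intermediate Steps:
P(h, B) = -9*h + 9*B*h² (P(h, B) = -9*(h - h*B*h) = -9*(h - B*h*h) = -9*(h - B*h²) = -9*h + 9*B*h²)
o(l) = l²
g(C) = 2916 (g(C) = (9*2*(-1 + 2*2))² = (9*2*(-1 + 4))² = (9*2*3)² = 54² = 2916)
(D(-31) + 3016)*(g(-64) - 1599) = (64 + 3016)*(2916 - 1599) = 3080*1317 = 4056360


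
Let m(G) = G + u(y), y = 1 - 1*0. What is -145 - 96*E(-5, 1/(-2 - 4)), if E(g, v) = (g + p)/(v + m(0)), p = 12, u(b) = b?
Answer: -4757/5 ≈ -951.40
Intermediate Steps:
y = 1 (y = 1 + 0 = 1)
m(G) = 1 + G (m(G) = G + 1 = 1 + G)
E(g, v) = (12 + g)/(1 + v) (E(g, v) = (g + 12)/(v + (1 + 0)) = (12 + g)/(v + 1) = (12 + g)/(1 + v))
-145 - 96*E(-5, 1/(-2 - 4)) = -145 - 96*(12 - 5)/(1 + 1/(-2 - 4)) = -145 - 96*7/(1 + 1/(-6)) = -145 - 96*7/(1 - ⅙) = -145 - 96*7/⅚ = -145 - 576*7/5 = -145 - 96*42/5 = -145 - 4032/5 = -4757/5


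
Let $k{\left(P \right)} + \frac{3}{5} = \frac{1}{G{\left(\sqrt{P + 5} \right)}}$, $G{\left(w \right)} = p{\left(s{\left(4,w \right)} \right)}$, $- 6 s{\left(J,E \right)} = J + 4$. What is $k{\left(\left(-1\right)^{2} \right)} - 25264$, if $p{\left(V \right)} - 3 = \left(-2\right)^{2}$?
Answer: $- \frac{884256}{35} \approx -25264.0$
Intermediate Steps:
$s{\left(J,E \right)} = - \frac{2}{3} - \frac{J}{6}$ ($s{\left(J,E \right)} = - \frac{J + 4}{6} = - \frac{4 + J}{6} = - \frac{2}{3} - \frac{J}{6}$)
$p{\left(V \right)} = 7$ ($p{\left(V \right)} = 3 + \left(-2\right)^{2} = 3 + 4 = 7$)
$G{\left(w \right)} = 7$
$k{\left(P \right)} = - \frac{16}{35}$ ($k{\left(P \right)} = - \frac{3}{5} + \frac{1}{7} = - \frac{16}{35}$)
$k{\left(\left(-1\right)^{2} \right)} - 25264 = - \frac{16}{35} - 25264 = - \frac{884256}{35}$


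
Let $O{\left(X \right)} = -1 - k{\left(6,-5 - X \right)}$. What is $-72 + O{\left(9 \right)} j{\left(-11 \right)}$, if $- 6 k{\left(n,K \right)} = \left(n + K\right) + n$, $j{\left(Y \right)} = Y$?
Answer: $- \frac{172}{3} \approx -57.333$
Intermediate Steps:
$k{\left(n,K \right)} = - \frac{n}{3} - \frac{K}{6}$ ($k{\left(n,K \right)} = - \frac{\left(n + K\right) + n}{6} = - \frac{\left(K + n\right) + n}{6} = - \frac{K + 2 n}{6} = - \frac{n}{3} - \frac{K}{6}$)
$O{\left(X \right)} = \frac{1}{6} - \frac{X}{6}$ ($O{\left(X \right)} = -1 - \left(\left(- \frac{1}{3}\right) 6 - \frac{-5 - X}{6}\right) = -1 - \left(-2 + \left(\frac{5}{6} + \frac{X}{6}\right)\right) = -1 - \left(- \frac{7}{6} + \frac{X}{6}\right) = \frac{1}{6} - \frac{X}{6}$)
$-72 + O{\left(9 \right)} j{\left(-11 \right)} = -72 + \left(\frac{1}{6} - \frac{3}{2}\right) \left(-11\right) = -72 - - \frac{44}{3} = -72 + \frac{44}{3} = - \frac{172}{3}$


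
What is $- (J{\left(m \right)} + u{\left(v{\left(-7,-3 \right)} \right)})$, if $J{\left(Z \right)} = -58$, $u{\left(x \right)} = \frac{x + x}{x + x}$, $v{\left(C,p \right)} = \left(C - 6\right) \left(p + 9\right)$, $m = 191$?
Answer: $57$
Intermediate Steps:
$v{\left(C,p \right)} = \left(-6 + C\right) \left(9 + p\right)$
$u{\left(x \right)} = 1$ ($u{\left(x \right)} = \frac{2 x}{2 x} = 2 x \frac{1}{2 x} = 1$)
$- (J{\left(m \right)} + u{\left(v{\left(-7,-3 \right)} \right)}) = - (-58 + 1) = \left(-1\right) \left(-57\right) = 57$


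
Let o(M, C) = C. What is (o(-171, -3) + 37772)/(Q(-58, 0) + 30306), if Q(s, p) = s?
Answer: 37769/30248 ≈ 1.2486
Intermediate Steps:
(o(-171, -3) + 37772)/(Q(-58, 0) + 30306) = (-3 + 37772)/(-58 + 30306) = 37769/30248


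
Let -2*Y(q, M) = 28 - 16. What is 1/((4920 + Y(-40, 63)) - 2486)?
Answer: 1/2428 ≈ 0.00041186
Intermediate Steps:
Y(q, M) = -6 (Y(q, M) = -(28 - 16)/2 = -½*12 = -6)
1/((4920 + Y(-40, 63)) - 2486) = 1/((4920 - 6) - 2486) = 1/(4914 - 2486) = 1/2428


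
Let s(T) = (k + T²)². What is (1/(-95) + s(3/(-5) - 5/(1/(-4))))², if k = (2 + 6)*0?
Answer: 2829313107056013796/141015625 ≈ 2.0064e+10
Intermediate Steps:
k = 0 (k = 8*0 = 0)
s(T) = T⁴ (s(T) = (0 + T²)² = (T²)² = T⁴)
(1/(-95) + s(3/(-5) - 5/(1/(-4))))² = (1/(-95) + (3/(-5) - 5/(1/(-4)))⁴)² = (-1/95 + (3*(-⅕) - 5/(-¼))⁴)² = (-1/95 + (-⅗ - 5*(-4))⁴)² = (-1/95 + (-⅗ + 20)⁴)² = (-1/95 + (97/5)⁴)² = (-1/95 + 88529281/625)² = (1682056214/11875)² = 2829313107056013796/141015625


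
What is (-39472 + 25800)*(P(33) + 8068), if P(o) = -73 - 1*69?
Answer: -108364272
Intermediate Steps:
P(o) = -142 (P(o) = -73 - 69 = -142)
(-39472 + 25800)*(P(33) + 8068) = (-39472 + 25800)*(-142 + 8068) = -13672*7926 = -108364272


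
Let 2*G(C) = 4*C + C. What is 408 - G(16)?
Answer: 368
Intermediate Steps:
G(C) = 5*C/2 (G(C) = (4*C + C)/2 = (5*C)/2 = 5*C/2)
408 - G(16) = 408 - 5*16/2 = 408 - 1*40 = 408 - 40 = 368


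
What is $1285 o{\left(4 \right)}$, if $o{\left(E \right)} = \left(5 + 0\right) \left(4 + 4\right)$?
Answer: $51400$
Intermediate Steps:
$o{\left(E \right)} = 40$ ($o{\left(E \right)} = 5 \cdot 8 = 40$)
$1285 o{\left(4 \right)} = 1285 \cdot 40 = 51400$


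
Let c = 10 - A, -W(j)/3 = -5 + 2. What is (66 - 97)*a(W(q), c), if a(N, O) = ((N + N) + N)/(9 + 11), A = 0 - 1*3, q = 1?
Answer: -837/20 ≈ -41.850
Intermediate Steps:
A = -3 (A = 0 - 3 = -3)
W(j) = 9 (W(j) = -3*(-5 + 2) = -3*(-3) = 9)
c = 13 (c = 10 - 1*(-3) = 10 + 3 = 13)
a(N, O) = 3*N/20 (a(N, O) = (2*N + N)/20 = (3*N)*(1/20) = 3*N/20)
(66 - 97)*a(W(q), c) = (66 - 97)*((3/20)*9) = -31*27/20 = -837/20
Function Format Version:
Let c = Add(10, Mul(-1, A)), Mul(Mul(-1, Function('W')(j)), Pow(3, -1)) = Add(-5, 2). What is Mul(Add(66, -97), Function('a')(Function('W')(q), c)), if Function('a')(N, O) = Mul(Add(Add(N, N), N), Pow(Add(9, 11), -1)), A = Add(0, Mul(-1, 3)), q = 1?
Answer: Rational(-837, 20) ≈ -41.850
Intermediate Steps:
A = -3 (A = Add(0, -3) = -3)
Function('W')(j) = 9 (Function('W')(j) = Mul(-3, Add(-5, 2)) = Mul(-3, -3) = 9)
c = 13 (c = Add(10, Mul(-1, -3)) = Add(10, 3) = 13)
Function('a')(N, O) = Mul(Rational(3, 20), N) (Function('a')(N, O) = Mul(Add(Mul(2, N), N), Pow(20, -1)) = Mul(Mul(3, N), Rational(1, 20)) = Mul(Rational(3, 20), N))
Mul(Add(66, -97), Function('a')(Function('W')(q), c)) = Mul(Add(66, -97), Mul(Rational(3, 20), 9)) = Mul(-31, Rational(27, 20)) = Rational(-837, 20)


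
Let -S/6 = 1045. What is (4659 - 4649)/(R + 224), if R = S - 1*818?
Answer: -5/3432 ≈ -0.0014569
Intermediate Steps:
S = -6270 (S = -6*1045 = -6270)
R = -7088 (R = -6270 - 1*818 = -6270 - 818 = -7088)
(4659 - 4649)/(R + 224) = (4659 - 4649)/(-7088 + 224) = 10/(-6864) = 10*(-1/6864) = -5/3432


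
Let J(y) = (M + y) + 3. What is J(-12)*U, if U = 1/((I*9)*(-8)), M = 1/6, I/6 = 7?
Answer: 53/18144 ≈ 0.0029211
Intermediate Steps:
I = 42 (I = 6*7 = 42)
M = ⅙ ≈ 0.16667
J(y) = 19/6 + y (J(y) = (⅙ + y) + 3 = 19/6 + y)
U = -1/3024 (U = 1/((42*9)*(-8)) = 1/(378*(-8)) = 1/(-3024) = -1/3024 ≈ -0.00033069)
J(-12)*U = (19/6 - 12)*(-1/3024) = -53/6*(-1/3024) = 53/18144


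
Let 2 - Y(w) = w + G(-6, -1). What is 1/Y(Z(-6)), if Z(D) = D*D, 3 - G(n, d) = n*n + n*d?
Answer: ⅕ ≈ 0.20000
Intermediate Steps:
G(n, d) = 3 - n² - d*n (G(n, d) = 3 - (n*n + n*d) = 3 - (n² + d*n) = 3 + (-n² - d*n) = 3 - n² - d*n)
Z(D) = D²
Y(w) = 41 - w (Y(w) = 2 - (w + (3 - 1*(-6)² - 1*(-1)*(-6))) = 2 - (w + (3 - 1*36 - 6)) = 2 - (w + (3 - 36 - 6)) = 2 - (w - 39) = 2 - (-39 + w) = 2 + (39 - w) = 41 - w)
1/Y(Z(-6)) = 1/(41 - 1*(-6)²) = 1/(41 - 1*36) = 1/(41 - 36) = 1/5 = ⅕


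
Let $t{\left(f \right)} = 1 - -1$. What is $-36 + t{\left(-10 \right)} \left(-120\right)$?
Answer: $-276$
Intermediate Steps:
$t{\left(f \right)} = 2$ ($t{\left(f \right)} = 1 + 1 = 2$)
$-36 + t{\left(-10 \right)} \left(-120\right) = -36 + 2 \left(-120\right) = -36 - 240 = -276$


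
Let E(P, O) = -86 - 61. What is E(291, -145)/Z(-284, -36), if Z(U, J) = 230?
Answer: -147/230 ≈ -0.63913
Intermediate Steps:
E(P, O) = -147
E(291, -145)/Z(-284, -36) = -147/230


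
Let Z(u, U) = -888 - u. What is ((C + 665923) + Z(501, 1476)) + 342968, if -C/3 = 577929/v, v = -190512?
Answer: 21326994979/21168 ≈ 1.0075e+6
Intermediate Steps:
C = 192643/21168 (C = -1733787/(-190512) = -1733787*(-1)/190512 = -3*(-192643/63504) = 192643/21168 ≈ 9.1007)
((C + 665923) + Z(501, 1476)) + 342968 = ((192643/21168 + 665923) + (-888 - 1*501)) + 342968 = (14096450707/21168 + (-888 - 501)) + 342968 = (14096450707/21168 - 1389) + 342968 = 14067048355/21168 + 342968 = 21326994979/21168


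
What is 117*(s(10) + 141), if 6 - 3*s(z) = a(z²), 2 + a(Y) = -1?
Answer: 16848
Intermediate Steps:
a(Y) = -3 (a(Y) = -2 - 1 = -3)
s(z) = 3 (s(z) = 2 - ⅓*(-3) = 2 + 1 = 3)
117*(s(10) + 141) = 117*(3 + 141) = 117*144 = 16848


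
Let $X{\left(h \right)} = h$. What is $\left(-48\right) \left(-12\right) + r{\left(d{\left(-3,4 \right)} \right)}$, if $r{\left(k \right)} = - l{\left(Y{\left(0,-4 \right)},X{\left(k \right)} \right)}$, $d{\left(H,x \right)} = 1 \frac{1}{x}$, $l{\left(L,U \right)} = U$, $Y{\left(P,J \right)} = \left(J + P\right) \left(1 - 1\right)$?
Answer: $\frac{2303}{4} \approx 575.75$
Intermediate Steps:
$Y{\left(P,J \right)} = 0$ ($Y{\left(P,J \right)} = \left(J + P\right) 0 = 0$)
$d{\left(H,x \right)} = \frac{1}{x}$
$r{\left(k \right)} = - k$
$\left(-48\right) \left(-12\right) + r{\left(d{\left(-3,4 \right)} \right)} = \left(-48\right) \left(-12\right) - \frac{1}{4} = 576 - \frac{1}{4} = \frac{2303}{4}$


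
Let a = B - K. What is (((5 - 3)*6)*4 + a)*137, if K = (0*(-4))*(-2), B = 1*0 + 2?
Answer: 6850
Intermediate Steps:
B = 2 (B = 0 + 2 = 2)
K = 0 (K = 0*(-2) = 0)
a = 2 (a = 2 - 1*0 = 2 + 0 = 2)
(((5 - 3)*6)*4 + a)*137 = (((5 - 3)*6)*4 + 2)*137 = ((2*6)*4 + 2)*137 = (12*4 + 2)*137 = (48 + 2)*137 = 50*137 = 6850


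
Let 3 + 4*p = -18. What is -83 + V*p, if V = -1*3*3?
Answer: -143/4 ≈ -35.750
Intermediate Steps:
p = -21/4 (p = -¾ + (¼)*(-18) = -¾ - 9/2 = -21/4 ≈ -5.2500)
V = -9 (V = -3*3 = -9)
-83 + V*p = -83 - 9*(-21/4) = -83 + 189/4 = -143/4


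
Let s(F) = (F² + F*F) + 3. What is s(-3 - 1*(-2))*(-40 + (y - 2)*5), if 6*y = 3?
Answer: -475/2 ≈ -237.50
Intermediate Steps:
s(F) = 3 + 2*F² (s(F) = (F² + F²) + 3 = 2*F² + 3 = 3 + 2*F²)
y = ½ (y = (⅙)*3 = ½ ≈ 0.50000)
s(-3 - 1*(-2))*(-40 + (y - 2)*5) = (3 + 2*(-3 - 1*(-2))²)*(-40 + (½ - 2)*5) = (3 + 2*(-3 + 2)²)*(-40 - 3/2*5) = (3 + 2*(-1)²)*(-40 - 15/2) = (3 + 2*1)*(-95/2) = (3 + 2)*(-95/2) = 5*(-95/2) = -475/2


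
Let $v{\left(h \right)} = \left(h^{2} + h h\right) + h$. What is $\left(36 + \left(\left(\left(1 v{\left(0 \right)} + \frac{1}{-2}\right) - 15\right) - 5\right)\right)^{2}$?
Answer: $\frac{961}{4} \approx 240.25$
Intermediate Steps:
$v{\left(h \right)} = h + 2 h^{2}$ ($v{\left(h \right)} = \left(h^{2} + h^{2}\right) + h = 2 h^{2} + h = h + 2 h^{2}$)
$\left(36 + \left(\left(\left(1 v{\left(0 \right)} + \frac{1}{-2}\right) - 15\right) - 5\right)\right)^{2} = \left(36 - \left(\frac{41}{2} - 0 \left(1 + 2 \cdot 0\right)\right)\right)^{2} = \left(36 - \left(\frac{41}{2} - 0 \left(1 + 0\right)\right)\right)^{2} = \left(36 - \left(\frac{41}{2} - 0 \cdot 1\right)\right)^{2} = \left(36 + \left(\left(\left(1 \cdot 0 - \frac{1}{2}\right) - 15\right) - 5\right)\right)^{2} = \left(36 + \left(\left(\left(0 - \frac{1}{2}\right) - 15\right) - 5\right)\right)^{2} = \left(36 - \frac{41}{2}\right)^{2} = \left(\frac{31}{2}\right)^{2} = \frac{961}{4}$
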